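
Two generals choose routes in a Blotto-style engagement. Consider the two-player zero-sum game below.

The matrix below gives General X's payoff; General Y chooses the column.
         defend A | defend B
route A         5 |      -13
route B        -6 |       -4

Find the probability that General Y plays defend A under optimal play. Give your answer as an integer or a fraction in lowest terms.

Row minima are -13 and -6, so General X's maximin is -6; column maxima are 5 and -4, so General Y's minimax is -4. These differ, so the equilibrium is in mixed strategies.
Let General Y play defend A with probability q. General X is indifferent when 5q − 13(1−q) = −6q − 4(1−q), giving q = 9/20.

9/20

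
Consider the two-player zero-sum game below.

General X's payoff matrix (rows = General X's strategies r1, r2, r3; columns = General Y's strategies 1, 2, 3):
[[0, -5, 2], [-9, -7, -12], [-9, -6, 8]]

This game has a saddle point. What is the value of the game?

Row minima: -5, -12, -9 → General X's maximin is -5.
Column maxima: 0, -5, 8 → General Y's minimax is -5.
They coincide at (r1, 2), so the value is -5.

-5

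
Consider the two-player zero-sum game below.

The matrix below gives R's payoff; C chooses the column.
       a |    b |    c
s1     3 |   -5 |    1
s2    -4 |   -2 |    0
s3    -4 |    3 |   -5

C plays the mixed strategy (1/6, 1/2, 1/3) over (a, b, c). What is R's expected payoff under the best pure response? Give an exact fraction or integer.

-5/6

s1: (3)·(1/6) + (-5)·(1/2) + (1)·(1/3) = -5/3.
s2: (-4)·(1/6) + (-2)·(1/2) + (0)·(1/3) = -5/3.
s3: (-4)·(1/6) + (3)·(1/2) + (-5)·(1/3) = -5/6.
The best pure response is s3 with expected payoff -5/6.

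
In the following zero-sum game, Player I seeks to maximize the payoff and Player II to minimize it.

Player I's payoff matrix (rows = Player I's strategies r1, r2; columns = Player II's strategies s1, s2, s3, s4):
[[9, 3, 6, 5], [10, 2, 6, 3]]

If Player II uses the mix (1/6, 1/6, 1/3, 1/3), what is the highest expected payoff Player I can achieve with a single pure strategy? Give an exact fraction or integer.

r1: (9)·(1/6) + (3)·(1/6) + (6)·(1/3) + (5)·(1/3) = 17/3.
r2: (10)·(1/6) + (2)·(1/6) + (6)·(1/3) + (3)·(1/3) = 5.
The best pure response is r1 with expected payoff 17/3.

17/3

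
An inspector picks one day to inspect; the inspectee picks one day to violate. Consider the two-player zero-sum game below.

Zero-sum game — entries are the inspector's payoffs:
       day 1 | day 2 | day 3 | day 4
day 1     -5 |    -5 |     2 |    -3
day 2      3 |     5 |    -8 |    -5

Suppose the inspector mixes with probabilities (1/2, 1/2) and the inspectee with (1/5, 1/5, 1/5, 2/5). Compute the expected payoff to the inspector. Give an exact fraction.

-12/5

Against (1/5, 1/5, 1/5, 2/5), each row's expected payoff is day 1: -14/5; day 2: -2.
Taking the (1/2, 1/2)-weighted average: (1/2)·(-14/5) + (1/2)·(-2) = -12/5.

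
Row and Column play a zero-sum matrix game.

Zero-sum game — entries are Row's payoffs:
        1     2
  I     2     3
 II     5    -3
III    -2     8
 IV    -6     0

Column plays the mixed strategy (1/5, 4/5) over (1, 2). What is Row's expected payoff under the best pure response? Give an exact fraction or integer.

6

I: (2)·(1/5) + (3)·(4/5) = 14/5.
II: (5)·(1/5) + (-3)·(4/5) = -7/5.
III: (-2)·(1/5) + (8)·(4/5) = 6.
IV: (-6)·(1/5) + (0)·(4/5) = -6/5.
The best pure response is III with expected payoff 6.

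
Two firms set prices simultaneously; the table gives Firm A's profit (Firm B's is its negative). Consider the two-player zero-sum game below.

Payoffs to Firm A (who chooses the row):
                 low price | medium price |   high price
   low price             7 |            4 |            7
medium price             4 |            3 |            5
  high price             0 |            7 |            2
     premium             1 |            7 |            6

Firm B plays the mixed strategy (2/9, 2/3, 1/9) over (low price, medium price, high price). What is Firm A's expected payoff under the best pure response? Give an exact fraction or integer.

50/9

low price: (7)·(2/9) + (4)·(2/3) + (7)·(1/9) = 5.
medium price: (4)·(2/9) + (3)·(2/3) + (5)·(1/9) = 31/9.
high price: (0)·(2/9) + (7)·(2/3) + (2)·(1/9) = 44/9.
premium: (1)·(2/9) + (7)·(2/3) + (6)·(1/9) = 50/9.
The best pure response is premium with expected payoff 50/9.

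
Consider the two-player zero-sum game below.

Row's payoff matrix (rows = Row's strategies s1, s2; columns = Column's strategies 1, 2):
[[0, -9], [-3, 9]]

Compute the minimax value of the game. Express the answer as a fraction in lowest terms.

Row minima are -9 and -3, so Row's maximin is -3; column maxima are 0 and 9, so Column's minimax is 0. These differ, so the equilibrium is in mixed strategies.
Let Row play s1 with probability p. Column is indifferent when −3(1−p) = −9p + 9(1−p), giving p = 4/7.
Let Column play 1 with probability q. Row is indifferent when −9(1−q) = −3q + 9(1−q), giving q = 6/7.
The value is 0·(6/7) + (-9)·(1/7) = -9/7.

-9/7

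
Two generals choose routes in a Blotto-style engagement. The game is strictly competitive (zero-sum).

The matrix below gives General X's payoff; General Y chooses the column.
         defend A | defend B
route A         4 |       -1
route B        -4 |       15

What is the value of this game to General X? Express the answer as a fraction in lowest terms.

Row minima are -1 and -4, so General X's maximin is -1; column maxima are 4 and 15, so General Y's minimax is 4. These differ, so the equilibrium is in mixed strategies.
Let General X play route A with probability p. General Y is indifferent when 4p − 4(1−p) = −p + 15(1−p), giving p = 19/24.
Let General Y play defend A with probability q. General X is indifferent when 4q − (1−q) = −4q + 15(1−q), giving q = 2/3.
The value is 4·(2/3) + (-1)·(1/3) = 7/3.

7/3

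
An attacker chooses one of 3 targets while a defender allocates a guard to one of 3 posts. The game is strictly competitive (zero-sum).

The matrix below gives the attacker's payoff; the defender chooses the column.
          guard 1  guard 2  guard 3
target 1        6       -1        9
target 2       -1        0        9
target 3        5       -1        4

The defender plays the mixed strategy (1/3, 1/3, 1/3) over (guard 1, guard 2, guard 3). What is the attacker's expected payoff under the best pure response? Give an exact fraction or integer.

14/3

target 1: (6)·(1/3) + (-1)·(1/3) + (9)·(1/3) = 14/3.
target 2: (-1)·(1/3) + (0)·(1/3) + (9)·(1/3) = 8/3.
target 3: (5)·(1/3) + (-1)·(1/3) + (4)·(1/3) = 8/3.
The best pure response is target 1 with expected payoff 14/3.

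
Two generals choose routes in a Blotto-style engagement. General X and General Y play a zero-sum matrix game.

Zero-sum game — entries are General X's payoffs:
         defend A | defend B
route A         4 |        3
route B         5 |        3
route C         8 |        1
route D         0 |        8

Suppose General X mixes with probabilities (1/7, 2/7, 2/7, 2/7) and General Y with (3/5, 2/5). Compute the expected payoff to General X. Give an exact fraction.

Against (3/5, 2/5), each row's expected payoff is route A: 18/5; route B: 21/5; route C: 26/5; route D: 16/5.
Taking the (1/7, 2/7, 2/7, 2/7)-weighted average: (1/7)·(18/5) + (2/7)·(21/5) + (2/7)·(26/5) + (2/7)·(16/5) = 144/35.

144/35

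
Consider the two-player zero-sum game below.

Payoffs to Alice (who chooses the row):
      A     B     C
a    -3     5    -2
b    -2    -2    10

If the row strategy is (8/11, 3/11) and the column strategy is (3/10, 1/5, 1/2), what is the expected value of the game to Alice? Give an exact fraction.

Against (3/10, 1/5, 1/2), each row's expected payoff is a: -9/10; b: 4.
Taking the (8/11, 3/11)-weighted average: (8/11)·(-9/10) + (3/11)·(4) = 24/55.

24/55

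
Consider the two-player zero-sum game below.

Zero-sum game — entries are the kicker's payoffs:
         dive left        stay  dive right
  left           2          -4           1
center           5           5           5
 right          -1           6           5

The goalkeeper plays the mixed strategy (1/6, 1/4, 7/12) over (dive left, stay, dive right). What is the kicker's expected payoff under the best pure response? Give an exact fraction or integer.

left: (2)·(1/6) + (-4)·(1/4) + (1)·(7/12) = -1/12.
center: (5)·(1/6) + (5)·(1/4) + (5)·(7/12) = 5.
right: (-1)·(1/6) + (6)·(1/4) + (5)·(7/12) = 17/4.
The best pure response is center with expected payoff 5.

5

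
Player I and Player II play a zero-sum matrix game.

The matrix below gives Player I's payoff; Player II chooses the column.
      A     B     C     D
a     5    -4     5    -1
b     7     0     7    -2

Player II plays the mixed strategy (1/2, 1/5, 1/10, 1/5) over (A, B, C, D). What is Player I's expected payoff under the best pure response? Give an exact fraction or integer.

19/5

a: (5)·(1/2) + (-4)·(1/5) + (5)·(1/10) + (-1)·(1/5) = 2.
b: (7)·(1/2) + (0)·(1/5) + (7)·(1/10) + (-2)·(1/5) = 19/5.
The best pure response is b with expected payoff 19/5.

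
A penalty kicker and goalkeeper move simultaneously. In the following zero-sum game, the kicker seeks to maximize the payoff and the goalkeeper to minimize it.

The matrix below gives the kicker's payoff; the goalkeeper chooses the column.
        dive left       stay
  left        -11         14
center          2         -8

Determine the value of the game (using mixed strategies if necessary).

-12/7

Row minima are -11 and -8, so the kicker's maximin is -8; column maxima are 2 and 14, so the goalkeeper's minimax is 2. These differ, so the equilibrium is in mixed strategies.
Let the kicker play left with probability p. The goalkeeper is indifferent when −11p + 2(1−p) = 14p − 8(1−p), giving p = 2/7.
Let the goalkeeper play dive left with probability q. The kicker is indifferent when −11q + 14(1−q) = 2q − 8(1−q), giving q = 22/35.
The value is -11·(22/35) + (14)·(13/35) = -12/7.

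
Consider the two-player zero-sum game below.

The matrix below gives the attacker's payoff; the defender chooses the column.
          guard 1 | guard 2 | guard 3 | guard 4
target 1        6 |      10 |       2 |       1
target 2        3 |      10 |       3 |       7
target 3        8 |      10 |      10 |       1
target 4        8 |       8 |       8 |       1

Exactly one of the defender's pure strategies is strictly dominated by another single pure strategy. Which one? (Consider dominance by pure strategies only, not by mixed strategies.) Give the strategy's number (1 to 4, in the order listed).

The defender prefers columns that give the attacker less. Compare guard 2 with guard 4: 1 < 10, 7 < 10, 1 < 10, 1 < 8.
So guard 4 strictly dominates guard 2 for the defender; guard 2 is strictly dominated.

2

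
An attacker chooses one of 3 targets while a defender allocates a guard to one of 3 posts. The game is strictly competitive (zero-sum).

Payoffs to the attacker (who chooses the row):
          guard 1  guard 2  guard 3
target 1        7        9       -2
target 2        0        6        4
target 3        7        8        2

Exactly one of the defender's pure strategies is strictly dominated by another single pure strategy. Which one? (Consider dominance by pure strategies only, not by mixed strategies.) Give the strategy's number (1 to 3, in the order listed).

The defender prefers columns that give the attacker less. Compare guard 2 with guard 1: 7 < 9, 0 < 6, 7 < 8.
So guard 1 strictly dominates guard 2 for the defender; guard 2 is strictly dominated.

2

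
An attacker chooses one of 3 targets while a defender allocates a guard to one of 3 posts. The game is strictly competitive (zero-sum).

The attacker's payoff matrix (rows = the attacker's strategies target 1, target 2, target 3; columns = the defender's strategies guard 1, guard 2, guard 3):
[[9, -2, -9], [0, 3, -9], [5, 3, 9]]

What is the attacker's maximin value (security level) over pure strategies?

3

The worst-case payoff for each row is target 1: -9, target 2: -9, target 3: 3.
The best of these is 3.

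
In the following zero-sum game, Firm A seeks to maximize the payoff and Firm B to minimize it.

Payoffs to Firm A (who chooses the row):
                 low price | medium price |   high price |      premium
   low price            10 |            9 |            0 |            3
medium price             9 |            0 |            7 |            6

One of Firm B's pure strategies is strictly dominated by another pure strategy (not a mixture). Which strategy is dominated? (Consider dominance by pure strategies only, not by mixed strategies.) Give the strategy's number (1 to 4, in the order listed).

1

Firm B prefers columns that give Firm A less. Compare low price with medium price: 9 < 10, 0 < 9.
So medium price strictly dominates low price for Firm B; low price is strictly dominated.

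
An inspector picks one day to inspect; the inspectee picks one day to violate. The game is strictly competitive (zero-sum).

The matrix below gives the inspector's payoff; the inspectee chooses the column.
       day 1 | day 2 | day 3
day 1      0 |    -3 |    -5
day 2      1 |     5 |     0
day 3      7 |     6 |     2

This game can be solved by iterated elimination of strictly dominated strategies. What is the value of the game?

Row day 1 is strictly dominated by row day 2 (1>0, 5>-3, 0>-5); eliminate day 1.
Row day 2 is strictly dominated by row day 3 (7>1, 6>5, 2>0); eliminate day 2.
Column day 1 is strictly dominated by day 2 for the inspectee (6<7); eliminate day 1.
Column day 2 is strictly dominated by day 3 for the inspectee (2<6); eliminate day 2.
Only (day 3, day 3) remains, with payoff 2.

2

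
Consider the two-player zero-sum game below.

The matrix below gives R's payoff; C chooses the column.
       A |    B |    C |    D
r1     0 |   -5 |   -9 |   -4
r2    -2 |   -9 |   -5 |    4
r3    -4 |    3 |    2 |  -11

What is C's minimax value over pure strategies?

0

The worst case (largest entry) in each column is A: 0, B: 3, C: 2, D: 4.
The best (smallest) of these is 0.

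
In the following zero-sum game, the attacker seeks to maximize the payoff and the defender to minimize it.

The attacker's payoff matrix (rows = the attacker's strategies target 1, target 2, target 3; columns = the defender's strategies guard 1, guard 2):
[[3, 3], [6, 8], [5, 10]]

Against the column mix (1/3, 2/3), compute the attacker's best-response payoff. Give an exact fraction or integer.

target 1: (3)·(1/3) + (3)·(2/3) = 3.
target 2: (6)·(1/3) + (8)·(2/3) = 22/3.
target 3: (5)·(1/3) + (10)·(2/3) = 25/3.
The best pure response is target 3 with expected payoff 25/3.

25/3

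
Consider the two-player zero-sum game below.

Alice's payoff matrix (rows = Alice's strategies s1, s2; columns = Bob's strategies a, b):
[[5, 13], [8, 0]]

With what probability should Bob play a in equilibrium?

Row minima are 5 and 0, so Alice's maximin is 5; column maxima are 8 and 13, so Bob's minimax is 8. These differ, so the equilibrium is in mixed strategies.
Let Bob play a with probability q. Alice is indifferent when 5q + 13(1−q) = 8q, giving q = 13/16.

13/16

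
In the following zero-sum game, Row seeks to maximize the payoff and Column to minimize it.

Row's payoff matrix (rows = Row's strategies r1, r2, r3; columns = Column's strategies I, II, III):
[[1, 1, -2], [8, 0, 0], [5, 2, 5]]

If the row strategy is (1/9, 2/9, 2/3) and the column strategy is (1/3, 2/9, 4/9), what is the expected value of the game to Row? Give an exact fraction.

31/9

Against (1/3, 2/9, 4/9), each row's expected payoff is r1: -1/3; r2: 8/3; r3: 13/3.
Taking the (1/9, 2/9, 2/3)-weighted average: (1/9)·(-1/3) + (2/9)·(8/3) + (2/3)·(13/3) = 31/9.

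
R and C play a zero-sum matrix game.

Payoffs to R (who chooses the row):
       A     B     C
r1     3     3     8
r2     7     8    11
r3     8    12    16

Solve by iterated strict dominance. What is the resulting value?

8

Row r1 is strictly dominated by row r2 (7>3, 8>3, 11>8); eliminate r1.
Row r2 is strictly dominated by row r3 (8>7, 12>8, 16>11); eliminate r2.
Column B is strictly dominated by A for C (8<12); eliminate B.
Column C is strictly dominated by A for C (8<16); eliminate C.
Only (r3, A) remains, with payoff 8.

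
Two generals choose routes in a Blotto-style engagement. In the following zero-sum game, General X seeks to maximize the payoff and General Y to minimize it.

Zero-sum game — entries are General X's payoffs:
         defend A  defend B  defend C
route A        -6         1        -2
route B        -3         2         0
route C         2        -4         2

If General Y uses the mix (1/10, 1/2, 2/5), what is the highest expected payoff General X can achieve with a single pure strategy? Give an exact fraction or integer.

route A: (-6)·(1/10) + (1)·(1/2) + (-2)·(2/5) = -9/10.
route B: (-3)·(1/10) + (2)·(1/2) + (0)·(2/5) = 7/10.
route C: (2)·(1/10) + (-4)·(1/2) + (2)·(2/5) = -1.
The best pure response is route B with expected payoff 7/10.

7/10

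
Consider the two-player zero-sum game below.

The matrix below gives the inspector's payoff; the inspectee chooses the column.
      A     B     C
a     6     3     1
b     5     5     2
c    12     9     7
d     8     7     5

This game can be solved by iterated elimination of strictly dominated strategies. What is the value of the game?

Column A is strictly dominated by C for the inspectee (1<6, 2<5, 7<12, 5<8); eliminate A.
Row a is strictly dominated by row b (5>3, 2>1); eliminate a.
Column B is strictly dominated by C for the inspectee (2<5, 7<9, 5<7); eliminate B.
Row b is strictly dominated by row c (7>2); eliminate b.
Row d is strictly dominated by row c (7>5); eliminate d.
Only (c, C) remains, with payoff 7.

7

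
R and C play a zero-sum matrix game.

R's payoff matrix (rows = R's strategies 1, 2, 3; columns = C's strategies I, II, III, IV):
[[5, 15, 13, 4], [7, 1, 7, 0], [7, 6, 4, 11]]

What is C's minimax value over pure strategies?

The worst case (largest entry) in each column is I: 7, II: 15, III: 13, IV: 11.
The best (smallest) of these is 7.

7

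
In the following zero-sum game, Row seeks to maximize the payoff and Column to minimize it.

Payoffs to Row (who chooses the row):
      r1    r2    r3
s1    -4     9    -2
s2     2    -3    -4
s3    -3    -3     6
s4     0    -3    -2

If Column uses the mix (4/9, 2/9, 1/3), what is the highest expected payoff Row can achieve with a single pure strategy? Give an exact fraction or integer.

s1: (-4)·(4/9) + (9)·(2/9) + (-2)·(1/3) = -4/9.
s2: (2)·(4/9) + (-3)·(2/9) + (-4)·(1/3) = -10/9.
s3: (-3)·(4/9) + (-3)·(2/9) + (6)·(1/3) = 0.
s4: (0)·(4/9) + (-3)·(2/9) + (-2)·(1/3) = -4/3.
The best pure response is s3 with expected payoff 0.

0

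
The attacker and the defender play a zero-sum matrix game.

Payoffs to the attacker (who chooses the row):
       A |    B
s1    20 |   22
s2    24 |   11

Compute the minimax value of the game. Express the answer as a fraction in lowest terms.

308/15

Row minima are 20 and 11, so the attacker's maximin is 20; column maxima are 24 and 22, so the defender's minimax is 22. These differ, so the equilibrium is in mixed strategies.
Let the attacker play s1 with probability p. The defender is indifferent when 20p + 24(1−p) = 22p + 11(1−p), giving p = 13/15.
Let the defender play A with probability q. The attacker is indifferent when 20q + 22(1−q) = 24q + 11(1−q), giving q = 11/15.
The value is 20·(11/15) + (22)·(4/15) = 308/15.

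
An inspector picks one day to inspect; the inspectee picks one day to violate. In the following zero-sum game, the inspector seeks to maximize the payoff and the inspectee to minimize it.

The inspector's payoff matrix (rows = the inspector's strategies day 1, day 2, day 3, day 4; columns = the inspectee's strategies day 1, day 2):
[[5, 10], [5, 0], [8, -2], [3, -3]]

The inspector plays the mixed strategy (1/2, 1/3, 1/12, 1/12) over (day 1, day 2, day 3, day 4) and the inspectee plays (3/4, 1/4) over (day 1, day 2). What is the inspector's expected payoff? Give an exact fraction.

Against (3/4, 1/4), each row's expected payoff is day 1: 25/4; day 2: 15/4; day 3: 11/2; day 4: 3/2.
Taking the (1/2, 1/3, 1/12, 1/12)-weighted average: (1/2)·(25/4) + (1/3)·(15/4) + (1/12)·(11/2) + (1/12)·(3/2) = 119/24.

119/24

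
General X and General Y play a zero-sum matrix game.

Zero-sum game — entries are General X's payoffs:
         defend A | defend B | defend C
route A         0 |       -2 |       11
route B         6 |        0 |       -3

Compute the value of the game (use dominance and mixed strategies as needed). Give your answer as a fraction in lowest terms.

-3/8

Column defend A is strictly dominated by defend B for General Y (it gives General X more in every row).
The remaining 2×2 game on (route A, route B) × (defend B, defend C) has no saddle point. Let General X play route A with probability p; indifference gives −2p = 11p − 3(1−p), so p = 3/16.
Similarly General Y's optimal q on defend B is 7/8, and the value is -2·(7/8) + (11)·(1/8) = -3/8.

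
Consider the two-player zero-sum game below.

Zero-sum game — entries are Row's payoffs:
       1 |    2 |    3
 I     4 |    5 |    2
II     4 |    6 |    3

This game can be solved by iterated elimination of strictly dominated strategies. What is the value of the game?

Column 1 is strictly dominated by 3 for Column (2<4, 3<4); eliminate 1.
Row I is strictly dominated by row II (6>5, 3>2); eliminate I.
Column 2 is strictly dominated by 3 for Column (3<6); eliminate 2.
Only (II, 3) remains, with payoff 3.

3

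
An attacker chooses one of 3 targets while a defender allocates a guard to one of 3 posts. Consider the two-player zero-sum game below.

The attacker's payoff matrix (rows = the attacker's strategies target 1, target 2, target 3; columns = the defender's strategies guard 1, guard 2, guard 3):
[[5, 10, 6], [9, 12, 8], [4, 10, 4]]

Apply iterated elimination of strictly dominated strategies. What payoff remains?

8

Column guard 2 is strictly dominated by guard 1 for the defender (5<10, 9<12, 4<10); eliminate guard 2.
Row target 3 is strictly dominated by row target 1 (5>4, 6>4); eliminate target 3.
Row target 1 is strictly dominated by row target 2 (9>5, 8>6); eliminate target 1.
Column guard 1 is strictly dominated by guard 3 for the defender (8<9); eliminate guard 1.
Only (target 2, guard 3) remains, with payoff 8.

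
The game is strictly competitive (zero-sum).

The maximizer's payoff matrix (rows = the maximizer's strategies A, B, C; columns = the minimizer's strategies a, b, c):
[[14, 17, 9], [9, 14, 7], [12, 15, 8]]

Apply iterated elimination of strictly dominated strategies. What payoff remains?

9

Column b is strictly dominated by a for the minimizer (14<17, 9<14, 12<15); eliminate b.
Column a is strictly dominated by c for the minimizer (9<14, 7<9, 8<12); eliminate a.
Row C is strictly dominated by row A (9>8); eliminate C.
Row B is strictly dominated by row A (9>7); eliminate B.
Only (A, c) remains, with payoff 9.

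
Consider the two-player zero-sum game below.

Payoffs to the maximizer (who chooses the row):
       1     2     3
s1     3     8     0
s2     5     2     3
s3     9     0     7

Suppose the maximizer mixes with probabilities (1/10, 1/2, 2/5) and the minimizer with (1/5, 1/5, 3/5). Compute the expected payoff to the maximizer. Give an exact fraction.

211/50

Against (1/5, 1/5, 3/5), each row's expected payoff is s1: 11/5; s2: 16/5; s3: 6.
Taking the (1/10, 1/2, 2/5)-weighted average: (1/10)·(11/5) + (1/2)·(16/5) + (2/5)·(6) = 211/50.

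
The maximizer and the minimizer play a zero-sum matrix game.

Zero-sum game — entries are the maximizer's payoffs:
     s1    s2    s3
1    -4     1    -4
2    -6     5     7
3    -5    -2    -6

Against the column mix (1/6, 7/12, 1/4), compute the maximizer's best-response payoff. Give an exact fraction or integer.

11/3

1: (-4)·(1/6) + (1)·(7/12) + (-4)·(1/4) = -13/12.
2: (-6)·(1/6) + (5)·(7/12) + (7)·(1/4) = 11/3.
3: (-5)·(1/6) + (-2)·(7/12) + (-6)·(1/4) = -7/2.
The best pure response is 2 with expected payoff 11/3.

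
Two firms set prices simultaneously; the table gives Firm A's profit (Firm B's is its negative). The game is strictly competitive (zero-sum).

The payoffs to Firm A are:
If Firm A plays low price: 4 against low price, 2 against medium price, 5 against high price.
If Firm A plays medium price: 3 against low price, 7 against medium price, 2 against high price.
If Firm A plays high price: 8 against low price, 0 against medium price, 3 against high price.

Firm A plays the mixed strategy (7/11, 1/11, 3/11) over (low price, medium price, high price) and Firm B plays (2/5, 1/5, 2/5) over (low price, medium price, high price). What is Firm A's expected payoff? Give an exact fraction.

Against (2/5, 1/5, 2/5), each row's expected payoff is low price: 4; medium price: 17/5; high price: 22/5.
Taking the (7/11, 1/11, 3/11)-weighted average: (7/11)·(4) + (1/11)·(17/5) + (3/11)·(22/5) = 223/55.

223/55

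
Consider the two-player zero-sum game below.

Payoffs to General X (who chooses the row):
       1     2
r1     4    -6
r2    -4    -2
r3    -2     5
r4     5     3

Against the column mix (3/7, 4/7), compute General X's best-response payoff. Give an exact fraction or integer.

27/7

r1: (4)·(3/7) + (-6)·(4/7) = -12/7.
r2: (-4)·(3/7) + (-2)·(4/7) = -20/7.
r3: (-2)·(3/7) + (5)·(4/7) = 2.
r4: (5)·(3/7) + (3)·(4/7) = 27/7.
The best pure response is r4 with expected payoff 27/7.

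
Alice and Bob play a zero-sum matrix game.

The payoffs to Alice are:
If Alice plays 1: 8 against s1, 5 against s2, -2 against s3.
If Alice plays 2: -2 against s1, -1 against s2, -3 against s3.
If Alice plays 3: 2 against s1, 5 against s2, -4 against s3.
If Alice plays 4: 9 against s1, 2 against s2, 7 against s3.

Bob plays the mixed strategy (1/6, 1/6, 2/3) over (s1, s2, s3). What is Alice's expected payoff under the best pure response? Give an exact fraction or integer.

13/2

1: (8)·(1/6) + (5)·(1/6) + (-2)·(2/3) = 5/6.
2: (-2)·(1/6) + (-1)·(1/6) + (-3)·(2/3) = -5/2.
3: (2)·(1/6) + (5)·(1/6) + (-4)·(2/3) = -3/2.
4: (9)·(1/6) + (2)·(1/6) + (7)·(2/3) = 13/2.
The best pure response is 4 with expected payoff 13/2.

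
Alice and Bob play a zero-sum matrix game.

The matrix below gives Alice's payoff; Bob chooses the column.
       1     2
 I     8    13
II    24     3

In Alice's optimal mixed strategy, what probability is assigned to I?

Row minima are 8 and 3, so Alice's maximin is 8; column maxima are 24 and 13, so Bob's minimax is 13. These differ, so the equilibrium is in mixed strategies.
Let Alice play I with probability p. Bob is indifferent when 8p + 24(1−p) = 13p + 3(1−p), giving p = 21/26.

21/26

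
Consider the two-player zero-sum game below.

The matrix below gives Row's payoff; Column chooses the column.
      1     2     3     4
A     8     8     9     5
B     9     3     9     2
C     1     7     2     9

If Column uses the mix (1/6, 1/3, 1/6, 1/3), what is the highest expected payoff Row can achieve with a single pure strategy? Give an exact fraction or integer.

A: (8)·(1/6) + (8)·(1/3) + (9)·(1/6) + (5)·(1/3) = 43/6.
B: (9)·(1/6) + (3)·(1/3) + (9)·(1/6) + (2)·(1/3) = 14/3.
C: (1)·(1/6) + (7)·(1/3) + (2)·(1/6) + (9)·(1/3) = 35/6.
The best pure response is A with expected payoff 43/6.

43/6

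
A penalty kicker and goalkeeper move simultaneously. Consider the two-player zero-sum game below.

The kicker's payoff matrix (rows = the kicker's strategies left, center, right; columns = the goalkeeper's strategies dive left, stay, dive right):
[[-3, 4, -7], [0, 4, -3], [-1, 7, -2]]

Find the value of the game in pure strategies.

Row minima: -7, -3, -2 → the kicker's maximin is -2.
Column maxima: 0, 7, -2 → the goalkeeper's minimax is -2.
They coincide at (right, dive right), so the value is -2.

-2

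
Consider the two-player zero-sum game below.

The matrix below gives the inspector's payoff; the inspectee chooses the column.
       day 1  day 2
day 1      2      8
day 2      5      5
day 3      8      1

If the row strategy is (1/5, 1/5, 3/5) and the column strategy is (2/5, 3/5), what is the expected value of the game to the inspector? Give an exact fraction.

Against (2/5, 3/5), each row's expected payoff is day 1: 28/5; day 2: 5; day 3: 19/5.
Taking the (1/5, 1/5, 3/5)-weighted average: (1/5)·(28/5) + (1/5)·(5) + (3/5)·(19/5) = 22/5.

22/5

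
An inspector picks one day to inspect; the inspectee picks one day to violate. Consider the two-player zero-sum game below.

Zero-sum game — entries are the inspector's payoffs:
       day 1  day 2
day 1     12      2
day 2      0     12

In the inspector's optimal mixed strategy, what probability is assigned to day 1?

Row minima are 2 and 0, so the inspector's maximin is 2; column maxima are 12 and 12, so the inspectee's minimax is 12. These differ, so the equilibrium is in mixed strategies.
Let the inspector play day 1 with probability p. The inspectee is indifferent when 12p = 2p + 12(1−p), giving p = 6/11.

6/11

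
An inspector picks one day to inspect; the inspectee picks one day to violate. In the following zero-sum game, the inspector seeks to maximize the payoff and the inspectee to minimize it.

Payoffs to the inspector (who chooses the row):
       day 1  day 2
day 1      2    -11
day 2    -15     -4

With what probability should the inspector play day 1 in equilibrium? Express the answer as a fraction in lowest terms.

Row minima are -11 and -15, so the inspector's maximin is -11; column maxima are 2 and -4, so the inspectee's minimax is -4. These differ, so the equilibrium is in mixed strategies.
Let the inspector play day 1 with probability p. The inspectee is indifferent when 2p − 15(1−p) = −11p − 4(1−p), giving p = 11/24.

11/24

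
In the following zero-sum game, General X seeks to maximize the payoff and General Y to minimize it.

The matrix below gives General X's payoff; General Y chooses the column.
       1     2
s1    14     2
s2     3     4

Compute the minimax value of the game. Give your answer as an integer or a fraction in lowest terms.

Row minima are 2 and 3, so General X's maximin is 3; column maxima are 14 and 4, so General Y's minimax is 4. These differ, so the equilibrium is in mixed strategies.
Let General X play s1 with probability p. General Y is indifferent when 14p + 3(1−p) = 2p + 4(1−p), giving p = 1/13.
Let General Y play 1 with probability q. General X is indifferent when 14q + 2(1−q) = 3q + 4(1−q), giving q = 2/13.
The value is 14·(2/13) + (2)·(11/13) = 50/13.

50/13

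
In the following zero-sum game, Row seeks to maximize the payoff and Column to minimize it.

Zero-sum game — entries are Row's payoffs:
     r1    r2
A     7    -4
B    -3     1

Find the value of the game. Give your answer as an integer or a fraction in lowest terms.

Row minima are -4 and -3, so Row's maximin is -3; column maxima are 7 and 1, so Column's minimax is 1. These differ, so the equilibrium is in mixed strategies.
Let Row play A with probability p. Column is indifferent when 7p − 3(1−p) = −4p + (1−p), giving p = 4/15.
Let Column play r1 with probability q. Row is indifferent when 7q − 4(1−q) = −3q + (1−q), giving q = 1/3.
The value is 7·(1/3) + (-4)·(2/3) = -1/3.

-1/3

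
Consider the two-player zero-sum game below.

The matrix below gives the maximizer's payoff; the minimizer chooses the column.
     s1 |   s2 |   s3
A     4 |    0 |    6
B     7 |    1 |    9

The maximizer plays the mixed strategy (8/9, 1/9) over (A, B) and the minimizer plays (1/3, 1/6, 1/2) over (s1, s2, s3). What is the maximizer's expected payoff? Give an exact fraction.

Against (1/3, 1/6, 1/2), each row's expected payoff is A: 13/3; B: 7.
Taking the (8/9, 1/9)-weighted average: (8/9)·(13/3) + (1/9)·(7) = 125/27.

125/27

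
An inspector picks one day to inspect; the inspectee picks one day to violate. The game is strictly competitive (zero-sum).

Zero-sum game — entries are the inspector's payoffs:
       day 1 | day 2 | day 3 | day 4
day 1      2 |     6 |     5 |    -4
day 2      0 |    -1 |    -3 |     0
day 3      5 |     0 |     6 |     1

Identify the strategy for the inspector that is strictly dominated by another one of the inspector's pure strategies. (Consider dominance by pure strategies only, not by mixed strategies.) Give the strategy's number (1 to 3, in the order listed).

Compare day 2 with day 3: 5 > 0, 0 > -1, 6 > -3, 1 > 0.
So day 3 strictly dominates day 2 for the inspector; day 2 is strictly dominated.

2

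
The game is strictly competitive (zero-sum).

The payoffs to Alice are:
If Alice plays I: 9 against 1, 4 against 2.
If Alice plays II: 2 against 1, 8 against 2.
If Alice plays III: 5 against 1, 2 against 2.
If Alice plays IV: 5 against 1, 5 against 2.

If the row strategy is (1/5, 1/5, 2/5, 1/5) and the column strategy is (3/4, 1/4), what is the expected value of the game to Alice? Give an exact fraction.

Against (3/4, 1/4), each row's expected payoff is I: 31/4; II: 7/2; III: 17/4; IV: 5.
Taking the (1/5, 1/5, 2/5, 1/5)-weighted average: (1/5)·(31/4) + (1/5)·(7/2) + (2/5)·(17/4) + (1/5)·(5) = 99/20.

99/20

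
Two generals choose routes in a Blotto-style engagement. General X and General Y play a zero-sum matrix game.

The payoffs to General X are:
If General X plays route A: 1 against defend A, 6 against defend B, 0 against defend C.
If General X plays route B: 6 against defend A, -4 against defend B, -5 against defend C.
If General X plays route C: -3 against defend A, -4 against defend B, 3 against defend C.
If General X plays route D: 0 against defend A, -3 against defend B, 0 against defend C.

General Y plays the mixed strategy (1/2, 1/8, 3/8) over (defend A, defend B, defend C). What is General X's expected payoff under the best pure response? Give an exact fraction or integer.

route A: (1)·(1/2) + (6)·(1/8) + (0)·(3/8) = 5/4.
route B: (6)·(1/2) + (-4)·(1/8) + (-5)·(3/8) = 5/8.
route C: (-3)·(1/2) + (-4)·(1/8) + (3)·(3/8) = -7/8.
route D: (0)·(1/2) + (-3)·(1/8) + (0)·(3/8) = -3/8.
The best pure response is route A with expected payoff 5/4.

5/4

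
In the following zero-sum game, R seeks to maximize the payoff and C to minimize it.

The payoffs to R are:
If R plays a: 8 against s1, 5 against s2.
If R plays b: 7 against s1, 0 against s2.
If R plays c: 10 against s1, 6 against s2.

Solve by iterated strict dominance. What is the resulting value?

6

Column s1 is strictly dominated by s2 for C (5<8, 0<7, 6<10); eliminate s1.
Row a is strictly dominated by row c (6>5); eliminate a.
Row b is strictly dominated by row c (6>0); eliminate b.
Only (c, s2) remains, with payoff 6.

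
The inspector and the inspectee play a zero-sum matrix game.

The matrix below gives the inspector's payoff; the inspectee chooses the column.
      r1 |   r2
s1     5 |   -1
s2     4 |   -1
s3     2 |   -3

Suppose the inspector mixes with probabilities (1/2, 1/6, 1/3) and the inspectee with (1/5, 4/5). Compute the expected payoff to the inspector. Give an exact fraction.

Against (1/5, 4/5), each row's expected payoff is s1: 1/5; s2: 0; s3: -2.
Taking the (1/2, 1/6, 1/3)-weighted average: (1/2)·(1/5) + (1/6)·(0) + (1/3)·(-2) = -17/30.

-17/30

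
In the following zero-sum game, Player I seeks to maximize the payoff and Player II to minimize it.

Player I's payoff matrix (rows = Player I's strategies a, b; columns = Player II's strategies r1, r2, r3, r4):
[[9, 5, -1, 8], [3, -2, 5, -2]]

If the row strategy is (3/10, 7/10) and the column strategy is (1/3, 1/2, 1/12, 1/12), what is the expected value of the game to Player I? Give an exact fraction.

Against (1/3, 1/2, 1/12, 1/12), each row's expected payoff is a: 73/12; b: 1/4.
Taking the (3/10, 7/10)-weighted average: (3/10)·(73/12) + (7/10)·(1/4) = 2.

2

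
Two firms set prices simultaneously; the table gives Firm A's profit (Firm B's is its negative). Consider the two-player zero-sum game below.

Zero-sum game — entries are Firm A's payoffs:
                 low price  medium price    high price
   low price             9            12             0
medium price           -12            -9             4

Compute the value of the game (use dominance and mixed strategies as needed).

36/25

Column medium price is strictly dominated by low price for Firm B (it gives Firm A more in every row).
The remaining 2×2 game on (low price, medium price) × (low price, high price) has no saddle point. Let Firm A play low price with probability p; indifference gives 9p − 12(1−p) = 4(1−p), so p = 16/25.
Similarly Firm B's optimal q on low price is 4/25, and the value is 9·(4/25) + (0)·(21/25) = 36/25.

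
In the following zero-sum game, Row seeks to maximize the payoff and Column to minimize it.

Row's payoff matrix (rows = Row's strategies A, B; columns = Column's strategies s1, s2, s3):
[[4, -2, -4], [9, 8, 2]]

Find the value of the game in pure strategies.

Row minima: -4, 2 → Row's maximin is 2.
Column maxima: 9, 8, 2 → Column's minimax is 2.
They coincide at (B, s3), so the value is 2.

2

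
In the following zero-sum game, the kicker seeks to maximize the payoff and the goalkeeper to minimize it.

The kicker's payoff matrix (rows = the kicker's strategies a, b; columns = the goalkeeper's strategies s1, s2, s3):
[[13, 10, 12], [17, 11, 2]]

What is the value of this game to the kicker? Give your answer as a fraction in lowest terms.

112/11

Column s1 is strictly dominated by s2 for the goalkeeper (it gives the kicker more in every row).
The remaining 2×2 game on (a, b) × (s2, s3) has no saddle point. Let the kicker play a with probability p; indifference gives 10p + 11(1−p) = 12p + 2(1−p), so p = 9/11.
Similarly the goalkeeper's optimal q on s2 is 10/11, and the value is 10·(10/11) + (12)·(1/11) = 112/11.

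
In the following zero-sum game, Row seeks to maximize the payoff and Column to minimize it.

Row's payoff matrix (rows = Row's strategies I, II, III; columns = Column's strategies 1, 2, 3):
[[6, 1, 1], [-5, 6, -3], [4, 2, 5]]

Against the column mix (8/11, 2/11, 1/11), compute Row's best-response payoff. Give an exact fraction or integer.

I: (6)·(8/11) + (1)·(2/11) + (1)·(1/11) = 51/11.
II: (-5)·(8/11) + (6)·(2/11) + (-3)·(1/11) = -31/11.
III: (4)·(8/11) + (2)·(2/11) + (5)·(1/11) = 41/11.
The best pure response is I with expected payoff 51/11.

51/11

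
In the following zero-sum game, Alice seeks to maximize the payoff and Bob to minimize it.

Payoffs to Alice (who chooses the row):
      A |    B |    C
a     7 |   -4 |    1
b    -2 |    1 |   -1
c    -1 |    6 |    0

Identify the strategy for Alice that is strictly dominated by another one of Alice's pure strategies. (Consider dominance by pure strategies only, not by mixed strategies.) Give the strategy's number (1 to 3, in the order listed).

2

Compare b with c: -1 > -2, 6 > 1, 0 > -1.
So c strictly dominates b for Alice; b is strictly dominated.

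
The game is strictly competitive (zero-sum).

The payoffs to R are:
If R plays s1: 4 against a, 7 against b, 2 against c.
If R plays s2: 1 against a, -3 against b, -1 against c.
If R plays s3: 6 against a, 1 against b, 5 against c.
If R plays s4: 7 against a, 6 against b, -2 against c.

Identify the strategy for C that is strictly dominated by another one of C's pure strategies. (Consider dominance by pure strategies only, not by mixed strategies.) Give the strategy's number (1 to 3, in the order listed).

1

C prefers columns that give R less. Compare a with c: 2 < 4, -1 < 1, 5 < 6, -2 < 7.
So c strictly dominates a for C; a is strictly dominated.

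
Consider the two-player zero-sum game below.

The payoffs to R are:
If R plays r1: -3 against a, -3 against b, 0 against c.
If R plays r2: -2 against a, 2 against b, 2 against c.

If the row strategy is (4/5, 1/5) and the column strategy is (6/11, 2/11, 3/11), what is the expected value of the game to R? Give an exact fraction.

Against (6/11, 2/11, 3/11), each row's expected payoff is r1: -24/11; r2: -2/11.
Taking the (4/5, 1/5)-weighted average: (4/5)·(-24/11) + (1/5)·(-2/11) = -98/55.

-98/55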